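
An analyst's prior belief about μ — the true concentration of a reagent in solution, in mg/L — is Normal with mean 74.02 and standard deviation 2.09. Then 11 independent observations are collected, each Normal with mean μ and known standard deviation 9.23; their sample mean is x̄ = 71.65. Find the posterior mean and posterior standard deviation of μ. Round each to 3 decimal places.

With known σ, the Normal prior is conjugate. Weight on the data is w = (n/σ²)/(n/σ² + 1/τ₀²) = 0.129119/(0.129119+0.228932) = 0.36062.
Posterior mean = w·x̄ + (1−w)·μ₀ = 0.36062·71.65 + 0.63938·74.02 = 73.165. Posterior variance = 1/(0.129119+0.228932) = 2.79290, so SD = 1.671.

Posterior mean ≈ 73.165; posterior SD ≈ 1.671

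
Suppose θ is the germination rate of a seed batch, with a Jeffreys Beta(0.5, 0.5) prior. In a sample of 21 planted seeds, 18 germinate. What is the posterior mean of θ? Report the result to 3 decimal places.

Observing 18 successes and 3 failures updates Beta(0.5, 0.5) by adding the success and failure counts to the two shape parameters: α = 0.5+18 = 18.5, β = 0.5+3 = 3.5.
E[θ | data] = 18.5/(18.5+3.5) = 0.841.

Posterior mean ≈ 0.841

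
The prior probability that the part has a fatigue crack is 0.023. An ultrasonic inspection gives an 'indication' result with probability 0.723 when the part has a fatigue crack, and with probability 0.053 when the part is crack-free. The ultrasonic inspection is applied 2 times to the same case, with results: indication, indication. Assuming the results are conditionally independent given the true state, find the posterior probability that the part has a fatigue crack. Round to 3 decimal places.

Let H be the event that the part has a fatigue crack; start with P(H) = 0.023. P('indication'|H) = 0.723, P('indication'|¬H) = 0.053.
Update on result 1 ('indication'): P(H) ← 0.723·0.0230 / (0.723·0.0230 + 0.053·0.9770) = 0.016629/0.068410 = 0.2431.
Update on result 2 ('indication'): P(H) ← 0.723·0.2431 / (0.723·0.2431 + 0.053·0.7569) = 0.17575/0.21586 = 0.8142.

Posterior P(H) ≈ 0.814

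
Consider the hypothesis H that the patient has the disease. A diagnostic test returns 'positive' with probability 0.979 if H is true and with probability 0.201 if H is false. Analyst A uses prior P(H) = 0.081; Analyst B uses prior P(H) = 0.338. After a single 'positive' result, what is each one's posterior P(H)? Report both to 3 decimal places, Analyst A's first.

Analyst A: 0.300; Analyst B: 0.713

The likelihood ratio for a 'positive' result is 0.979/0.201 = 4.8706.
Analyst A: prior odds 0.081/0.919 = 0.088139; posterior odds 0.42930; posterior probability 0.300.
Analyst B: prior odds 0.338/0.662 = 0.51057; posterior odds 2.4868; posterior probability 0.713.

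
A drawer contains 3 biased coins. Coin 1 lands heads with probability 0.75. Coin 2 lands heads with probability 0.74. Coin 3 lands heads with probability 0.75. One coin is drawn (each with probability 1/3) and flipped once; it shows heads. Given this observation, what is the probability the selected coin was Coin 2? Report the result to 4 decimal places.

Tabulate prior·likelihood by source: [1] prior 0.333333, lik 0.75, product 0.2500; [2] prior 0.333333, lik 0.74, product 0.2467; [3] prior 0.333333, lik 0.75, product 0.2500.
Normalizing constant = 0.74667; the posterior for Coin 2 is its product over the sum, 0.2467/0.74667 = 0.3304.

Posterior probability ≈ 0.3304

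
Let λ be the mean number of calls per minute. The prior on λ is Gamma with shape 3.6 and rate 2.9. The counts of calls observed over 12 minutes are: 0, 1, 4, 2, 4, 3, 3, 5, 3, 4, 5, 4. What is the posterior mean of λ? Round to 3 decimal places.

The Poisson likelihood adds the total count to the shape and the number of exposure periods to the rate. Here ∑xᵢ = 38 and n = 12, so shape 3.6→41.6 and rate 2.9→14.9.
Posterior mean = shape/rate = 41.6/14.9 = 2.792.

Posterior mean ≈ 2.792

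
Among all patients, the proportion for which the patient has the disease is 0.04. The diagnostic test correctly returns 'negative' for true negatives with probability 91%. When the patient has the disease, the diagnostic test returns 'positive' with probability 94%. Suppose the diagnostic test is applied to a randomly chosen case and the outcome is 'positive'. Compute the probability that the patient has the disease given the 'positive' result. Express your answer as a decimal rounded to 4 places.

Let H be the event that the patient has the disease. P(H) = 0.04, so P(¬H) = 0.96. With E the 'positive' result, P(E|H) = 0.94 and P(E|¬H) = 0.09.
P(E) = 0.94·0.04 + 0.09·0.96 = 0.037600 + 0.086400 = 0.12400.
By Bayes' theorem, P(H|E) = 0.037600 / 0.12400 = 0.3032.

P(H | E) ≈ 0.3032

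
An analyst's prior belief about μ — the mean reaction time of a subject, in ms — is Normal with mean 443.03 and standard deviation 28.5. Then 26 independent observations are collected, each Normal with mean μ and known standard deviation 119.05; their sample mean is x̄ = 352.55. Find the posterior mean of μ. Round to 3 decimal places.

Posterior mean ≈ 388.886

With known σ, the Normal prior is conjugate. Weight on the data is w = (n/σ²)/(n/σ² + 1/τ₀²) = 0.00183449/(0.00183449+0.00123115) = 0.59840.
Posterior mean = w·x̄ + (1−w)·μ₀ = 0.59840·352.55 + 0.40160·443.03 = 388.886.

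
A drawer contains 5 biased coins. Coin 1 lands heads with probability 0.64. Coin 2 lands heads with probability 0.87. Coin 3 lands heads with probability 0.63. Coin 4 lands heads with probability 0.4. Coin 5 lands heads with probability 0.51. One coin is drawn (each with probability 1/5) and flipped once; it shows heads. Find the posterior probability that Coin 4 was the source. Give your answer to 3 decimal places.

P(heads|C1) = 0.64; P(heads|C2) = 0.87; P(heads|C3) = 0.63; P(heads|C4) = 0.4; P(heads|C5) = 0.51.
Prior × likelihood for each source: 0.2·0.64=0.1280, 0.2·0.87=0.1740, 0.2·0.63=0.1260, 0.2·0.4=0.08000, 0.2·0.51=0.1020. Summing gives P(heads) = 0.61000.
P(Coin 4 | heads) = 0.08000 / 0.61000 = 0.131.

Posterior probability ≈ 0.131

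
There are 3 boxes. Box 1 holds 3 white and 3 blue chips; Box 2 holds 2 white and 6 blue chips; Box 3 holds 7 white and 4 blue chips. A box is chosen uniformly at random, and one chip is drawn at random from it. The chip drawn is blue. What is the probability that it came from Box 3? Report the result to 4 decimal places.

Tabulate prior·likelihood by source: [1] prior 0.333333, lik 0.5, product 0.1667; [2] prior 0.333333, lik 0.75, product 0.2500; [3] prior 0.333333, lik 0.3636, product 0.1212.
Normalizing constant = 0.53788; the posterior for Box 3 is its product over the sum, 0.1212/0.53788 = 0.2254.

Posterior probability ≈ 0.2254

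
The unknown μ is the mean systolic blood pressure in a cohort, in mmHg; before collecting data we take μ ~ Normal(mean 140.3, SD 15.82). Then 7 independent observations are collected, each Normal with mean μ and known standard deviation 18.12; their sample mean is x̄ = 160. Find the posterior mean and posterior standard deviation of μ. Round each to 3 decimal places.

Prior precision 1/τ₀² = 1/15.82² = 0.00399565; data precision n/σ² = 7/18.12² = 0.0213197.
Posterior precision = 0.00399565 + 0.0213197 = 0.0253154, giving posterior SD = 1/√0.0253154 = 6.285.
Posterior mean = (0.00399565·140.3 + 0.0213197·160) / 0.0253154 = 156.891.

Posterior mean ≈ 156.891; posterior SD ≈ 6.285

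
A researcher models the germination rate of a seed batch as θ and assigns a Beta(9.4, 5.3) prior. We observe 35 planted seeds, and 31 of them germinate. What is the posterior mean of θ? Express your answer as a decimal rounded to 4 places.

Observing 31 successes and 4 failures updates Beta(9.4, 5.3) by adding the success and failure counts to the two shape parameters: α = 9.4+31 = 40.4, β = 5.3+4 = 9.3.
Posterior mean = α/(α+β) = 40.4/49.7 = 0.8129.

Posterior mean ≈ 0.8129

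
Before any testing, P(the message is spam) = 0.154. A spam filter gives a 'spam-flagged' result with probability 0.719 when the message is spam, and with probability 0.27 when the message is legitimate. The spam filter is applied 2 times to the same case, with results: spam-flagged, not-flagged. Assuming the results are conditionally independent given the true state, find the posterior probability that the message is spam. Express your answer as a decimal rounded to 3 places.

With H the event that the message is spam, the joint likelihood of the observed sequence is P(data|H) = 0.719·0.281 = 0.20204 and P(data|¬H) = 0.27·0.73 = 0.19710.
Bayes: P(H|data) = 0.154·0.20204 / (0.154·0.20204 + 0.846·0.19710) = 0.031114/0.19786 = 0.1573.

Posterior P(H) ≈ 0.157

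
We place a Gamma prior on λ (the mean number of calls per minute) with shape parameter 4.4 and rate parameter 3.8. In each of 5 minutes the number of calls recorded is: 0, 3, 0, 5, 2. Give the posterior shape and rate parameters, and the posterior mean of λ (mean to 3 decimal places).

Total count ∑xᵢ = 10 over n = 5 minutes.
Gamma is conjugate to the Poisson likelihood: posterior is Gamma(shape = 4.4+10 = 14.4, rate = 3.8+5 = 8.8).
E[λ | data] = 14.4/8.8 = 1.636.

Posterior: Gamma(shape=14.4, rate=8.8); mean ≈ 1.636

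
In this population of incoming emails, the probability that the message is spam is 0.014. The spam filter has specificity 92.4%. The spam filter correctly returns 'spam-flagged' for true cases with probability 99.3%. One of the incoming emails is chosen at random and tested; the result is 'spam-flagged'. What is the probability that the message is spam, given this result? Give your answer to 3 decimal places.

P(H | E) ≈ 0.156

Write H for 'the message is spam'. Prior odds H:¬H = 0.014/0.986 = 0.014199. For the 'spam-flagged' outcome, the likelihood ratio is 0.993/0.076 = 13.066.
Posterior odds = 0.014199 × 13.066 = 0.18552, so P(H|E) = 0.18552/(1+0.18552) = 0.156.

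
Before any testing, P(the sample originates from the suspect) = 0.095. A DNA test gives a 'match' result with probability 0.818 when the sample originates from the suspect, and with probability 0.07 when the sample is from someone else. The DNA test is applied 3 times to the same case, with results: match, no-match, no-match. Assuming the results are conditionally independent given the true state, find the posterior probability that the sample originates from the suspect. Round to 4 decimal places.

Posterior P(H) ≈ 0.0449

With H the event that the sample originates from the suspect, the joint likelihood of the observed sequence is P(data|H) = 0.818·0.182·0.182 = 0.027095 and P(data|¬H) = 0.07·0.93·0.93 = 0.060543.
Bayes: P(H|data) = 0.095·0.027095 / (0.095·0.027095 + 0.905·0.060543) = 0.0025741/0.057365 = 0.0449.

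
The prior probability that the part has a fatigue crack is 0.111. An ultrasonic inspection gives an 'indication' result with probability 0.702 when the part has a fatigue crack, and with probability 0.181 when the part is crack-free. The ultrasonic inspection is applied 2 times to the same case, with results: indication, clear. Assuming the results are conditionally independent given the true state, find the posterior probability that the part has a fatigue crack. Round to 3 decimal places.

Let H be the event that the part has a fatigue crack; start with P(H) = 0.111. P('indication'|H) = 0.702, P('indication'|¬H) = 0.181.
Update on result 1 ('indication'): P(H) ← 0.702·0.1110 / (0.702·0.1110 + 0.181·0.8890) = 0.077922/0.23883 = 0.3263.
Update on result 2 ('clear'): P(H) ← 0.298·0.3263 / (0.298·0.3263 + 0.819·0.6737) = 0.097227/0.64902 = 0.1498.

Posterior P(H) ≈ 0.150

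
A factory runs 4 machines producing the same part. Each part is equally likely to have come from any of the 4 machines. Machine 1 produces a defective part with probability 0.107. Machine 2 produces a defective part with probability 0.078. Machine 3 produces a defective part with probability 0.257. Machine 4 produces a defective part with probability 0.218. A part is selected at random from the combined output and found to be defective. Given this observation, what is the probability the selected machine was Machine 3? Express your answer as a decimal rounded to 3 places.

Tabulate prior·likelihood by source: [1] prior 0.25, lik 0.107, product 0.02675; [2] prior 0.25, lik 0.078, product 0.01950; [3] prior 0.25, lik 0.257, product 0.06425; [4] prior 0.25, lik 0.218, product 0.05450.
Normalizing constant = 0.16500; the posterior for Machine 3 is its product over the sum, 0.06425/0.16500 = 0.389.

Posterior probability ≈ 0.389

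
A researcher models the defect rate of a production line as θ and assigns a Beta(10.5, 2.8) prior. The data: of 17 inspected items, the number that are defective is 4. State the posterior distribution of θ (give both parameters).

Observing 4 successes and 13 failures updates Beta(10.5, 2.8) by adding the success and failure counts to the two shape parameters: α = 10.5+4 = 14.5, β = 2.8+13 = 15.8.

Posterior: Beta(14.5, 15.8)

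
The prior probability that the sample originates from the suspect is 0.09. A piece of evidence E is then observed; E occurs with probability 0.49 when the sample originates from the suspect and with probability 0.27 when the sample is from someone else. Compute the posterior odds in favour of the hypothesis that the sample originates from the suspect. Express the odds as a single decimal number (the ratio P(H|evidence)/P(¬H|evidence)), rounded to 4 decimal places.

Prior odds = 0.09/(1−0.09) = 0.098901.
Likelihood ratio for E = 0.49/0.27 = 1.8148.
Posterior odds = prior odds × LR = 0.17949.

Posterior odds ≈ 0.1795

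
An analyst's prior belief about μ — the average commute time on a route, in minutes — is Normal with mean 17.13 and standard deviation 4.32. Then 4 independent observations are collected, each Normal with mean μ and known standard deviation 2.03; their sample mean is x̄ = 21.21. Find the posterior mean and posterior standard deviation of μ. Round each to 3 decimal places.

Posterior mean ≈ 20.997; posterior SD ≈ 0.988

Prior precision 1/τ₀² = 1/4.32² = 0.0535837; data precision n/σ² = 4/2.03² = 0.970662.
Posterior precision = 0.0535837 + 0.970662 = 1.02425, giving posterior SD = 1/√1.02425 = 0.988.
Posterior mean = (0.0535837·17.13 + 0.970662·21.21) / 1.02425 = 20.997.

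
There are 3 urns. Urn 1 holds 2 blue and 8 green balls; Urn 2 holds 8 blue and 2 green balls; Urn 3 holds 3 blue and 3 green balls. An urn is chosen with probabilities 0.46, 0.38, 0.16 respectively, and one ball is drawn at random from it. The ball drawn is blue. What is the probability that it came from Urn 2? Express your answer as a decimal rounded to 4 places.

Tabulate prior·likelihood by source: [1] prior 0.46, lik 0.2, product 0.09200; [2] prior 0.38, lik 0.8, product 0.3040; [3] prior 0.16, lik 0.5, product 0.08000.
Normalizing constant = 0.47600; the posterior for Urn 2 is its product over the sum, 0.3040/0.47600 = 0.6387.

Posterior probability ≈ 0.6387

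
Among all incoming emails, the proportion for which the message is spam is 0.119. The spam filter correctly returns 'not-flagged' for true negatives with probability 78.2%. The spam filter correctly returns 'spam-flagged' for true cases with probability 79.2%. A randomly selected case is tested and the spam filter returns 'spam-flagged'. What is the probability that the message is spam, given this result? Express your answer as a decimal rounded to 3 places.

P(H | E) ≈ 0.329

Let H be the event that the message is spam. P(H) = 0.119, so P(¬H) = 0.881. With E the 'spam-flagged' result, P(E|H) = 0.792 and P(E|¬H) = 0.218.
P(E) = 0.792·0.119 + 0.218·0.881 = 0.094248 + 0.19206 = 0.28631.
By Bayes' theorem, P(H|E) = 0.094248 / 0.28631 = 0.329.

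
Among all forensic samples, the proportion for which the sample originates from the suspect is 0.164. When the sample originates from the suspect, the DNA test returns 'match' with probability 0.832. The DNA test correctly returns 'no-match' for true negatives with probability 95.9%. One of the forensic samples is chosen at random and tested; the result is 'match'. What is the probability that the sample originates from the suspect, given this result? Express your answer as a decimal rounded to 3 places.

P(H | E) ≈ 0.799

Let H be the event that the sample originates from the suspect. P(H) = 0.164, so P(¬H) = 0.836. With E the 'match' result, P(E|H) = 0.832 and P(E|¬H) = 0.041.
P(E) = 0.832·0.164 + 0.041·0.836 = 0.13645 + 0.034276 = 0.17072.
By Bayes' theorem, P(H|E) = 0.13645 / 0.17072 = 0.799.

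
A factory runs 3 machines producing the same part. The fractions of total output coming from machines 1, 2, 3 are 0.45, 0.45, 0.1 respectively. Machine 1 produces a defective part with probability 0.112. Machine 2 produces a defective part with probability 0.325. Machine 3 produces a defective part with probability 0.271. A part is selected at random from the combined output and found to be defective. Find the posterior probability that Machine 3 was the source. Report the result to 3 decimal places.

P(defective|M1) = 0.112; P(defective|M2) = 0.325; P(defective|M3) = 0.271.
Prior × likelihood for each source: 0.45·0.112=0.05040, 0.45·0.325=0.1463, 0.1·0.271=0.02710. Summing gives P(defective) = 0.22375.
P(Machine 3 | defective) = 0.02710 / 0.22375 = 0.121.

Posterior probability ≈ 0.121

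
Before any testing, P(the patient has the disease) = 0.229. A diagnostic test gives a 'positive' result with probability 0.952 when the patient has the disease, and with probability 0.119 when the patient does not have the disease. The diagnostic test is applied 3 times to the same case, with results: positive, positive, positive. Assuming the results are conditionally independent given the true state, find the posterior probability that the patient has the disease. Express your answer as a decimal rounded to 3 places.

With H the event that the patient has the disease, the joint likelihood of the observed sequence is P(data|H) = 0.952·0.952·0.952 = 0.86280 and P(data|¬H) = 0.119·0.119·0.119 = 0.0016852.
Bayes: P(H|data) = 0.229·0.86280 / (0.229·0.86280 + 0.771·0.0016852) = 0.19758/0.19888 = 0.9935.

Posterior P(H) ≈ 0.993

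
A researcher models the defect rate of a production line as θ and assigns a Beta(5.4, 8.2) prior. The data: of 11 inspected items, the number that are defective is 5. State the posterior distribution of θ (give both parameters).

Posterior: Beta(10.4, 14.2)

The binomial likelihood is conjugate to the Beta prior: with 5 successes and 6 failures, the posterior is Beta(5.4+5, 8.2+6) = Beta(10.4, 14.2).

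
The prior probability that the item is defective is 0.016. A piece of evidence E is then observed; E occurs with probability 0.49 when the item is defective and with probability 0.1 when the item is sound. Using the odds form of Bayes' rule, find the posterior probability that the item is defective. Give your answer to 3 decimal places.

Prior odds = 0.016/(1−0.016) = 0.016260. In log-odds, ln(0.016260) = -4.1190.
Add log likelihood ratio: ln(4.9000) = 1.5892.
Posterior log-odds = -2.5298, so posterior odds = exp(-2.5298) = 0.079675. Converting, P(H|E) = 0.079675/1.0797 = 0.074.

Posterior probability ≈ 0.074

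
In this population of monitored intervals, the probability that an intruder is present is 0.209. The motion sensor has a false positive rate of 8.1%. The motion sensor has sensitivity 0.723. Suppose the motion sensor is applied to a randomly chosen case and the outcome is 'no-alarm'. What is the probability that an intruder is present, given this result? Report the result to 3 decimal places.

Write H for 'an intruder is present'. Prior odds H:¬H = 0.209/0.791 = 0.26422. For the 'no-alarm' outcome, the likelihood ratio is 0.277/0.919 = 0.30141.
Posterior odds = 0.26422 × 0.30141 = 0.079641, so P(H|E) = 0.079641/(1+0.079641) = 0.074.

P(H | E) ≈ 0.074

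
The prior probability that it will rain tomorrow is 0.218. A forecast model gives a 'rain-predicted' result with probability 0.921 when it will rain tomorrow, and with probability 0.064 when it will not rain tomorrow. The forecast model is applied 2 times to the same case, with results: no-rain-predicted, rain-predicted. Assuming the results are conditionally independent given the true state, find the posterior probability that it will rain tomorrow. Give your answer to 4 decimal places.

Let H be the event that it will rain tomorrow; start with P(H) = 0.218. P('rain-predicted'|H) = 0.921, P('rain-predicted'|¬H) = 0.064.
Update on result 1 ('no-rain-predicted'): P(H) ← 0.079·0.2180 / (0.079·0.2180 + 0.936·0.7820) = 0.017222/0.74917 = 0.0230.
Update on result 2 ('rain-predicted'): P(H) ← 0.921·0.0230 / (0.921·0.0230 + 0.064·0.9770) = 0.021172/0.083701 = 0.2529.

Posterior P(H) ≈ 0.2529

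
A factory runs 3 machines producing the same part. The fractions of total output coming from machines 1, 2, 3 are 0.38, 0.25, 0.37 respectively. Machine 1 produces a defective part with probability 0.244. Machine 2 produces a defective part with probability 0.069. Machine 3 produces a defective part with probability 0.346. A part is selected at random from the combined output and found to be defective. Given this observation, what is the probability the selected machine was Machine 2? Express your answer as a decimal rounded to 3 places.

Posterior probability ≈ 0.072

Tabulate prior·likelihood by source: [1] prior 0.38, lik 0.244, product 0.09272; [2] prior 0.25, lik 0.069, product 0.01725; [3] prior 0.37, lik 0.346, product 0.1280.
Normalizing constant = 0.23799; the posterior for Machine 2 is its product over the sum, 0.01725/0.23799 = 0.072.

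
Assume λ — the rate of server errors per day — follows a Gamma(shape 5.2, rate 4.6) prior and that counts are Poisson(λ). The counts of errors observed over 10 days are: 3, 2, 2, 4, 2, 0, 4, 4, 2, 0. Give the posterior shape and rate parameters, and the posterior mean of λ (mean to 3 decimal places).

Total count ∑xᵢ = 23 over n = 10 days.
Gamma is conjugate to the Poisson likelihood: posterior is Gamma(shape = 5.2+23 = 28.2, rate = 4.6+10 = 14.6).
Posterior mean = shape/rate = 28.2/14.6 = 1.932.

Posterior: Gamma(shape=28.2, rate=14.6); mean ≈ 1.932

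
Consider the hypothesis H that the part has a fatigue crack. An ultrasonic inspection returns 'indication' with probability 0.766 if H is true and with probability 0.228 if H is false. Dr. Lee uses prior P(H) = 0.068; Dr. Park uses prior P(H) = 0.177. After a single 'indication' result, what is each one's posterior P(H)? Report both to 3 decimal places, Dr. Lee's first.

Dr. Lee: 0.197; Dr. Park: 0.419

P('+'|H) = 0.766, P('+'|¬H) = 0.228.
Dr. Lee: numerator 0.766·0.068 = 0.052088; evidence = 0.052088+0.228·0.932 = 0.26458; posterior = 0.197.
Dr. Park: numerator 0.766·0.177 = 0.13558; evidence = 0.13558+0.228·0.823 = 0.32323; posterior = 0.419.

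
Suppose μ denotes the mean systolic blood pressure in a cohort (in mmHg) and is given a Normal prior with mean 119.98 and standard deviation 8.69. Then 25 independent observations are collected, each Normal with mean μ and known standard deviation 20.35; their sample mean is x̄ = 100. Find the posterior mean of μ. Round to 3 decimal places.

Posterior mean ≈ 103.594

With known σ, the Normal prior is conjugate. Weight on the data is w = (n/σ²)/(n/σ² + 1/τ₀²) = 0.0603686/(0.0603686+0.0132422) = 0.82011.
Posterior mean = w·x̄ + (1−w)·μ₀ = 0.82011·100 + 0.17989·119.98 = 103.594.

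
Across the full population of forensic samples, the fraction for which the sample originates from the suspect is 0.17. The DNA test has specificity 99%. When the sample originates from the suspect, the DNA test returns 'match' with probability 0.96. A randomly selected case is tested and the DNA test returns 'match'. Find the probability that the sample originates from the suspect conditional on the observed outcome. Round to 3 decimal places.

P(H | E) ≈ 0.952

Write H for 'the sample originates from the suspect'. Prior odds H:¬H = 0.17/0.83 = 0.20482. For the 'match' outcome, the likelihood ratio is 0.96/0.01 = 96.000.
Posterior odds = 0.20482 × 96.000 = 19.663, so P(H|E) = 19.663/(1+19.663) = 0.952.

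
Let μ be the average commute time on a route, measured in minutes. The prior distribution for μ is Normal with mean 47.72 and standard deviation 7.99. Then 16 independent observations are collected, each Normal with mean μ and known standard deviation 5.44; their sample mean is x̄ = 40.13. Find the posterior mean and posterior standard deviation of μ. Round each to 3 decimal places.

Posterior mean ≈ 40.344; posterior SD ≈ 1.341

Prior precision 1/τ₀² = 1/7.99² = 0.0156641; data precision n/σ² = 16/5.44² = 0.540657.
Posterior precision = 0.0156641 + 0.540657 = 0.556322, giving posterior SD = 1/√0.556322 = 1.341.
Posterior mean = (0.0156641·47.72 + 0.540657·40.13) / 0.556322 = 40.344.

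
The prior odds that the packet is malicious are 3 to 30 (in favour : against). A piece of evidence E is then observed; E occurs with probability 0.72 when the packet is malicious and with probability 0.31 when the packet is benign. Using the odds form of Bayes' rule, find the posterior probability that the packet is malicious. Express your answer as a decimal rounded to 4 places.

Prior odds = 3/30 = 0.10000.
Likelihood ratio for E = 0.72/0.31 = 2.3226.
Posterior odds = prior odds × LR = 0.23226.
Posterior probability = odds/(1+odds) = 0.23226/1.2323 = 0.1885.

Posterior probability ≈ 0.1885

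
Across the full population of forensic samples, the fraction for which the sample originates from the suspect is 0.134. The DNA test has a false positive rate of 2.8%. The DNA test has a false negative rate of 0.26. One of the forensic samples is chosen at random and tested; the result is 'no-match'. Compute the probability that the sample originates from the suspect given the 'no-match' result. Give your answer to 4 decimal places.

Let H be the event that the sample originates from the suspect. P(H) = 0.134, so P(¬H) = 0.866. With E the 'no-match' result, P(E|H) = 0.26 and P(E|¬H) = 0.972.
P(E) = 0.26·0.134 + 0.972·0.866 = 0.034840 + 0.84175 = 0.87659.
By Bayes' theorem, P(H|E) = 0.034840 / 0.87659 = 0.0397.

P(H | E) ≈ 0.0397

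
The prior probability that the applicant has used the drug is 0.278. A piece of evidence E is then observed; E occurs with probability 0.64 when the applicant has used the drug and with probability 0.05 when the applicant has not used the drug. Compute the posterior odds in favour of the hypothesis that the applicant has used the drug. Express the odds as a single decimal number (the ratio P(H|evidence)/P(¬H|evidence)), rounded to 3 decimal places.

Prior odds = 0.278/(1−0.278) = 0.38504.
Likelihood ratio for E = 0.64/0.05 = 12.800.
Posterior odds = prior odds × LR = 4.9285.

Posterior odds ≈ 4.929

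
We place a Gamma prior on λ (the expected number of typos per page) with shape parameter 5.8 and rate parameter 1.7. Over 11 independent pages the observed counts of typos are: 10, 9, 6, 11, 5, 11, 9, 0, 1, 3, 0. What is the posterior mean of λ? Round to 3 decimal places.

The Poisson likelihood adds the total count to the shape and the number of exposure periods to the rate. Here ∑xᵢ = 65 and n = 11, so shape 5.8→70.8 and rate 1.7→12.7.
Posterior mean = shape/rate = 70.8/12.7 = 5.575.

Posterior mean ≈ 5.575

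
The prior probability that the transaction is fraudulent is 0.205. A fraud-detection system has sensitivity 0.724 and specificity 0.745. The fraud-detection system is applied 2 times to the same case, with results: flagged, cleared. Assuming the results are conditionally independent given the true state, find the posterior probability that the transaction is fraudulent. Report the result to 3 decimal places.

With H the event that the transaction is fraudulent, the joint likelihood of the observed sequence is P(data|H) = 0.724·0.276 = 0.19982 and P(data|¬H) = 0.255·0.745 = 0.18998.
Bayes: P(H|data) = 0.205·0.19982 / (0.205·0.19982 + 0.795·0.18998) = 0.040964/0.19199 = 0.2134.

Posterior P(H) ≈ 0.213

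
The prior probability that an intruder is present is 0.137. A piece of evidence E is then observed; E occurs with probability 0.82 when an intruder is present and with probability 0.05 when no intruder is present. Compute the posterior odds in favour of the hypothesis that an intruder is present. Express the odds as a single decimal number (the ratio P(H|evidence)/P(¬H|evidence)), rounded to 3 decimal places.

Prior odds = 0.137/(1−0.137) = 0.15875. In log-odds, ln(0.15875) = -1.8404.
Add log likelihood ratio: ln(16.400) = 2.7973.
Posterior log-odds = 0.95685, so posterior odds = exp(0.95685) = 2.6035.

Posterior odds ≈ 2.603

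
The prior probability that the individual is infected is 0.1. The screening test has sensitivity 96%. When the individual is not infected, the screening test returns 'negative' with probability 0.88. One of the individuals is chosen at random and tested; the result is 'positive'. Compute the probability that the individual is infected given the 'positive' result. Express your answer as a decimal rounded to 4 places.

P(H | E) ≈ 0.4706

Write H for 'the individual is infected'. Prior odds H:¬H = 0.1/0.9 = 0.11111. For the 'positive' outcome, the likelihood ratio is 0.96/0.12 = 8.0000.
Posterior odds = 0.11111 × 8.0000 = 0.88889, so P(H|E) = 0.88889/(1+0.88889) = 0.4706.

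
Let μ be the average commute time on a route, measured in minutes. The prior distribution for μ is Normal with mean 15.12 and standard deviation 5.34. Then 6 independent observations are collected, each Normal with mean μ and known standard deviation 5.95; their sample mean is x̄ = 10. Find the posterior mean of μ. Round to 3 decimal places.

With known σ, the Normal prior is conjugate. Weight on the data is w = (n/σ²)/(n/σ² + 1/τ₀²) = 0.169480/(0.169480+0.0350685) = 0.82856.
Posterior mean = w·x̄ + (1−w)·μ₀ = 0.82856·10 + 0.17144·15.12 = 10.878.

Posterior mean ≈ 10.878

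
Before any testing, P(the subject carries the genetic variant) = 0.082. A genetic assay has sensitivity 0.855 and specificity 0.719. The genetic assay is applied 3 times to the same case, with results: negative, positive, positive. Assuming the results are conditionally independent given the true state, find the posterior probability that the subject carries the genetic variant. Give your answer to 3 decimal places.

Posterior P(H) ≈ 0.143

Let H be the event that the subject carries the genetic variant; start with P(H) = 0.082. P('positive'|H) = 0.855, P('positive'|¬H) = 0.281.
Update on result 1 ('negative'): P(H) ← 0.145·0.0820 / (0.145·0.0820 + 0.719·0.9180) = 0.011890/0.67193 = 0.0177.
Update on result 2 ('positive'): P(H) ← 0.855·0.0177 / (0.855·0.0177 + 0.281·0.9823) = 0.015129/0.29116 = 0.0520.
Update on result 3 ('positive'): P(H) ← 0.855·0.0520 / (0.855·0.0520 + 0.281·0.9480) = 0.044428/0.31083 = 0.1429.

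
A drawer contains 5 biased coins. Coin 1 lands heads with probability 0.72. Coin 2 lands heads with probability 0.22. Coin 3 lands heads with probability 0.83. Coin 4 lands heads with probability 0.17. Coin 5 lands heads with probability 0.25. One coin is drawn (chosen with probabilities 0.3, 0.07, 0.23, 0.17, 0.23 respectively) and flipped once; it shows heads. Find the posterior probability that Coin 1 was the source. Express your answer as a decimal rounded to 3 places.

P(heads|C1) = 0.72; P(heads|C2) = 0.22; P(heads|C3) = 0.83; P(heads|C4) = 0.17; P(heads|C5) = 0.25.
Prior × likelihood for each source: 0.3·0.72=0.2160, 0.07·0.22=0.01540, 0.23·0.83=0.1909, 0.17·0.17=0.02890, 0.23·0.25=0.05750. Summing gives P(heads) = 0.50870.
P(Coin 1 | heads) = 0.2160 / 0.50870 = 0.425.

Posterior probability ≈ 0.425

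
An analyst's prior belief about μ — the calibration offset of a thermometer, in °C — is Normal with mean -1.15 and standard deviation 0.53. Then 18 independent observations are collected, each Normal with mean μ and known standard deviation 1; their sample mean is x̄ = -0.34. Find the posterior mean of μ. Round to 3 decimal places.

Posterior mean ≈ -0.474

With known σ, the Normal prior is conjugate. Weight on the data is w = (n/σ²)/(n/σ² + 1/τ₀²) = 18.0000/(18.0000+3.55999) = 0.83488.
Posterior mean = w·x̄ + (1−w)·μ₀ = 0.83488·-0.34 + 0.16512·-1.15 = -0.474.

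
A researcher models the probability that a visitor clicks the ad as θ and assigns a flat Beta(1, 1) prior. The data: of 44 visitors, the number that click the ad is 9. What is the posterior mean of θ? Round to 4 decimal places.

Posterior mean ≈ 0.2174

Observing 9 successes and 35 failures updates Beta(1, 1) by adding the success and failure counts to the two shape parameters: α = 1+9 = 10, β = 1+35 = 36.
Posterior mean = α/(α+β) = 10/46 = 0.2174.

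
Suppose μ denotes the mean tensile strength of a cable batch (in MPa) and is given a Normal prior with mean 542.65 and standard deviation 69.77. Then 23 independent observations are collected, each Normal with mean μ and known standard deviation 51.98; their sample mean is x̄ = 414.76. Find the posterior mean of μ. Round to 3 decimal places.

Prior precision 1/τ₀² = 1/69.77² = 0.00020543; data precision n/σ² = 23/51.98² = 0.00851246.
Posterior precision = 0.00020543 + 0.00851246 = 0.00871789.
Posterior mean = (0.00020543·542.65 + 0.00851246·414.76) / 0.00871789 = 417.774.

Posterior mean ≈ 417.774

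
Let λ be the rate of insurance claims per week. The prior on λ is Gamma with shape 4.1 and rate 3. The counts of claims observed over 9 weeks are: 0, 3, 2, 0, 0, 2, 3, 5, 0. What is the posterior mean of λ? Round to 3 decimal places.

Total count ∑xᵢ = 15 over n = 9 weeks.
Gamma is conjugate to the Poisson likelihood: posterior is Gamma(shape = 4.1+15 = 19.1, rate = 3+9 = 12).
E[λ | data] = 19.1/12 = 1.592.

Posterior mean ≈ 1.592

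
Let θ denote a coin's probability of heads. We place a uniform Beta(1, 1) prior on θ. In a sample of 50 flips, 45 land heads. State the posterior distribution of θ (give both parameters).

Observing 45 successes and 5 failures updates Beta(1, 1) by adding the success and failure counts to the two shape parameters: α = 1+45 = 46, β = 1+5 = 6.

Posterior: Beta(46, 6)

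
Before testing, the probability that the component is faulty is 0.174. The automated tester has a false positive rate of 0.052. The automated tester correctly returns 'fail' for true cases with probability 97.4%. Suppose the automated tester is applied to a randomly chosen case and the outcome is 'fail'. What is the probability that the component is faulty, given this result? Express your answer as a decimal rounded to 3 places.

Write H for 'the component is faulty'. Prior odds H:¬H = 0.174/0.826 = 0.21065. For the 'fail' outcome, the likelihood ratio is 0.974/0.052 = 18.731.
Posterior odds = 0.21065 × 18.731 = 3.9457, so P(H|E) = 3.9457/(1+3.9457) = 0.798.

P(H | E) ≈ 0.798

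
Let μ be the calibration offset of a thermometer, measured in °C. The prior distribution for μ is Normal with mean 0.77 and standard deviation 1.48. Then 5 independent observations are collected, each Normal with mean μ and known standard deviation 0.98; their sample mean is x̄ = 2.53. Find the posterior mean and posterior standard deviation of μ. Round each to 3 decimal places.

Prior precision 1/τ₀² = 1/1.48² = 0.456538; data precision n/σ² = 5/0.98² = 5.20616.
Posterior precision = 0.456538 + 5.20616 = 5.66270, giving posterior SD = 1/√5.66270 = 0.420.
Posterior mean = (0.456538·0.77 + 5.20616·2.53) / 5.66270 = 2.388.

Posterior mean ≈ 2.388; posterior SD ≈ 0.420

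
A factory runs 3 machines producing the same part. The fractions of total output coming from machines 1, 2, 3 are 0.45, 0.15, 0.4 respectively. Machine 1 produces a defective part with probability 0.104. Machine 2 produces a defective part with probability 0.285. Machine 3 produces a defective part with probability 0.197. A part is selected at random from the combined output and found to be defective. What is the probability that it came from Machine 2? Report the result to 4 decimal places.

Posterior probability ≈ 0.2539

P(defective|M1) = 0.104; P(defective|M2) = 0.285; P(defective|M3) = 0.197.
Prior × likelihood for each source: 0.45·0.104=0.04680, 0.15·0.285=0.04275, 0.4·0.197=0.07880. Summing gives P(defective) = 0.16835.
P(Machine 2 | defective) = 0.04275 / 0.16835 = 0.2539.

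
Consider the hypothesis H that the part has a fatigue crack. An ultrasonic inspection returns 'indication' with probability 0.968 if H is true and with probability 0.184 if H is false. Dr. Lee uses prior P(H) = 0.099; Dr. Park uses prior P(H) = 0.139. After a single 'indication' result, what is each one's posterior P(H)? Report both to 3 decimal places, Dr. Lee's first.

Dr. Lee: 0.366; Dr. Park: 0.459

P('+'|H) = 0.968, P('+'|¬H) = 0.184.
Dr. Lee: numerator 0.968·0.099 = 0.095832; evidence = 0.095832+0.184·0.901 = 0.26162; posterior = 0.366.
Dr. Park: numerator 0.968·0.139 = 0.13455; evidence = 0.13455+0.184·0.861 = 0.29298; posterior = 0.459.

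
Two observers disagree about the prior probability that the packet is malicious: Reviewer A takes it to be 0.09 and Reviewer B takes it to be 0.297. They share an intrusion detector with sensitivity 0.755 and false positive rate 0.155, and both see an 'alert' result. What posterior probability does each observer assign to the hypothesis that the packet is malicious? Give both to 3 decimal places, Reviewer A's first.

The likelihood ratio for an 'alert' result is 0.755/0.155 = 4.8710.
Reviewer A: prior odds 0.09/0.91 = 0.098901; posterior odds 0.48174; posterior probability 0.325.
Reviewer B: prior odds 0.297/0.703 = 0.42248; posterior odds 2.0579; posterior probability 0.673.

Reviewer A: 0.325; Reviewer B: 0.673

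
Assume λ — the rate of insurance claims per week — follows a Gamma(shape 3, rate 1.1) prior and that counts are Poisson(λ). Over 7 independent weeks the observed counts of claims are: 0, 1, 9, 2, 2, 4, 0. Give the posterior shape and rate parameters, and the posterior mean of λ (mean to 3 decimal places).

Total count ∑xᵢ = 18 over n = 7 weeks.
Gamma is conjugate to the Poisson likelihood: posterior is Gamma(shape = 3+18 = 21, rate = 1.1+7 = 8.1).
E[λ | data] = 21/8.1 = 2.593.

Posterior: Gamma(shape=21, rate=8.1); mean ≈ 2.593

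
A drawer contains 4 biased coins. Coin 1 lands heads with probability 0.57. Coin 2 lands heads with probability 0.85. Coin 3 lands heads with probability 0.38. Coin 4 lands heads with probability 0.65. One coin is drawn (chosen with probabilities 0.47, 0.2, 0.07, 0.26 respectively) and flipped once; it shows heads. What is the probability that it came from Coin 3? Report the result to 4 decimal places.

Tabulate prior·likelihood by source: [1] prior 0.47, lik 0.57, product 0.2679; [2] prior 0.2, lik 0.85, product 0.1700; [3] prior 0.07, lik 0.38, product 0.02660; [4] prior 0.26, lik 0.65, product 0.1690.
Normalizing constant = 0.63350; the posterior for Coin 3 is its product over the sum, 0.02660/0.63350 = 0.0420.

Posterior probability ≈ 0.0420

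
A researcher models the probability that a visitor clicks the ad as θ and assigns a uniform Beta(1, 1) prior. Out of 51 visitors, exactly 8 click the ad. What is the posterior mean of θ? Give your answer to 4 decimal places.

Observing 8 successes and 43 failures updates Beta(1, 1) by adding the success and failure counts to the two shape parameters: α = 1+8 = 9, β = 1+43 = 44.
Posterior mean = α/(α+β) = 9/53 = 0.1698.

Posterior mean ≈ 0.1698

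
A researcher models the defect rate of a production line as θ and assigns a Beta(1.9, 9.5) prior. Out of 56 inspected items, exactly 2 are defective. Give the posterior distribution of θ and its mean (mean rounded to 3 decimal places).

The binomial likelihood is conjugate to the Beta prior: with 2 successes and 54 failures, the posterior is Beta(1.9+2, 9.5+54) = Beta(3.9, 63.5).
Posterior mean = α/(α+β) = 3.9/67.4 = 0.058.

Posterior: Beta(3.9, 63.5); mean ≈ 0.058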